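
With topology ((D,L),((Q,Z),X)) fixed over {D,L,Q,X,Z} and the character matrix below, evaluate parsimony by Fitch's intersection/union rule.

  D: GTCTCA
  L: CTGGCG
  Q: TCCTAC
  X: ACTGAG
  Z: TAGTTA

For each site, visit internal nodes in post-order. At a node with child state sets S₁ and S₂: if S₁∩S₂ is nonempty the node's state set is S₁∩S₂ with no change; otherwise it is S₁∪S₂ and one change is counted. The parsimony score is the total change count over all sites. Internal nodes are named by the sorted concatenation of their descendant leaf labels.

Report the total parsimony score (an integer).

15

DL@0: {G} ∪ {C} = {C,G} (union, +1)
QZ@0: {T} ∩ {T} = {T} (intersection, +0)
QXZ@0: {T} ∪ {A} = {A,T} (union, +1)
DLQXZ@0: {C,G} ∪ {A,T} = {A,C,G,T} (union, +1)
DL@1: {T} ∩ {T} = {T} (intersection, +0)
QZ@1: {C} ∪ {A} = {A,C} (union, +1)
QXZ@1: {A,C} ∩ {C} = {C} (intersection, +0)
DLQXZ@1: {T} ∪ {C} = {C,T} (union, +1)
DL@2: {C} ∪ {G} = {C,G} (union, +1)
QZ@2: {C} ∪ {G} = {C,G} (union, +1)
QXZ@2: {C,G} ∪ {T} = {C,G,T} (union, +1)
DLQXZ@2: {C,G} ∩ {C,G,T} = {C,G} (intersection, +0)
DL@3: {T} ∪ {G} = {G,T} (union, +1)
QZ@3: {T} ∩ {T} = {T} (intersection, +0)
QXZ@3: {T} ∪ {G} = {G,T} (union, +1)
DLQXZ@3: {G,T} ∩ {G,T} = {G,T} (intersection, +0)
DL@4: {C} ∩ {C} = {C} (intersection, +0)
QZ@4: {A} ∪ {T} = {A,T} (union, +1)
QXZ@4: {A,T} ∩ {A} = {A} (intersection, +0)
DLQXZ@4: {C} ∪ {A} = {A,C} (union, +1)
DL@5: {A} ∪ {G} = {A,G} (union, +1)
QZ@5: {C} ∪ {A} = {A,C} (union, +1)
QXZ@5: {A,C} ∪ {G} = {A,C,G} (union, +1)
DLQXZ@5: {A,G} ∩ {A,C,G} = {A,G} (intersection, +0)
per-site changes: [3, 2, 3, 2, 2, 3]; total = 15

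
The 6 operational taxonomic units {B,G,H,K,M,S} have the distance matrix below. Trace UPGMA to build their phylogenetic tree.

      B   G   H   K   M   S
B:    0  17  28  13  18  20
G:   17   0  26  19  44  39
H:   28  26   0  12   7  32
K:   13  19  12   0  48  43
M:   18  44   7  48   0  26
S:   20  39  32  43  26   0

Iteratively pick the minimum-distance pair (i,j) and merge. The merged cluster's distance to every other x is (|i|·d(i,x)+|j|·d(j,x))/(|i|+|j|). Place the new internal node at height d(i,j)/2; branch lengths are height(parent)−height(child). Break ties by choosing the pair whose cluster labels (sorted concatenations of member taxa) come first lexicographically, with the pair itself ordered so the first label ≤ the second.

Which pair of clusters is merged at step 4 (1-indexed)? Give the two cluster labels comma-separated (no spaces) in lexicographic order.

step 1: merge (H,M) at d=7; branch lengths H→7/2, M→7/2; new cluster HM
  updated: d(B,HM)=23, d(G,HM)=35, d(HM,K)=30, d(HM,S)=29
step 2: merge (B,K) at d=13; branch lengths B→13/2, K→13/2; new cluster BK
  updated: d(BK,G)=18, d(BK,HM)=53/2, d(BK,S)=63/2
step 3: merge (BK,G) at d=18; branch lengths BK→5/2, G→9; new cluster BGK
  updated: d(BGK,HM)=88/3, d(BGK,S)=34
step 4: merge (HM,S) at d=29; branch lengths HM→11, S→29/2; new cluster HMS
  updated: d(BGK,HMS)=278/9
step 5: merge (BGK,HMS) at d=278/9; branch lengths BGK→58/9, HMS→17/18; new cluster BGHKMS
final tree: (((B:13/2,K:13/2):5/2,G:9):58/9,((H:7/2,M:7/2):11,S:29/2):17/18)
total length: 1159/18

HM,S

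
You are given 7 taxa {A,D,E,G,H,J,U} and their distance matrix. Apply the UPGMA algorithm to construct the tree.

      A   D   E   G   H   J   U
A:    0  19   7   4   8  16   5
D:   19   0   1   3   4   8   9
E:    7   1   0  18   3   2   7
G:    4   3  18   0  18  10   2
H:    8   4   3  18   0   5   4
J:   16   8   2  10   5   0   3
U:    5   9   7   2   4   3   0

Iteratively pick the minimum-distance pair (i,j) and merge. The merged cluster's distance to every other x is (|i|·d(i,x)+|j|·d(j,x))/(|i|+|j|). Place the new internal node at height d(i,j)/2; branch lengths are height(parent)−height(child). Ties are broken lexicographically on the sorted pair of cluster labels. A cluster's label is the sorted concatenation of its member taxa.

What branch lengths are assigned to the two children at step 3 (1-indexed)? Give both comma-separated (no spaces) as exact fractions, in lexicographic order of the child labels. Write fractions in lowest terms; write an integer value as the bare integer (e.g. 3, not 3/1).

step 1: merge (D,E) at d=1; branch lengths D→1/2, E→1/2; new cluster DE
  updated: d(A,DE)=13, d(DE,G)=21/2, d(DE,H)=7/2, d(DE,J)=5, d(DE,U)=8
step 2: merge (G,U) at d=2; branch lengths G→1, U→1; new cluster GU
  updated: d(A,GU)=9/2, d(DE,GU)=37/4, d(GU,H)=11, d(GU,J)=13/2
step 3: merge (DE,H) at d=7/2; branch lengths DE→5/4, H→7/4; new cluster DEH
  updated: d(A,DEH)=34/3, d(DEH,GU)=59/6, d(DEH,J)=5
step 4: merge (A,GU) at d=9/2; branch lengths A→9/4, GU→5/4; new cluster AGU
  updated: d(AGU,DEH)=31/3, d(AGU,J)=29/3
step 5: merge (DEH,J) at d=5; branch lengths DEH→3/4, J→5/2; new cluster DEHJ
  updated: d(AGU,DEHJ)=61/6
step 6: merge (AGU,DEHJ) at d=61/6; branch lengths AGU→17/6, DEHJ→31/12; new cluster ADEGHJU
final tree: ((A:9/4,(G:1,U:1):5/4):17/6,(((D:1/2,E:1/2):5/4,H:7/4):3/4,J:5/2):31/12)
total length: 109/6

5/4,7/4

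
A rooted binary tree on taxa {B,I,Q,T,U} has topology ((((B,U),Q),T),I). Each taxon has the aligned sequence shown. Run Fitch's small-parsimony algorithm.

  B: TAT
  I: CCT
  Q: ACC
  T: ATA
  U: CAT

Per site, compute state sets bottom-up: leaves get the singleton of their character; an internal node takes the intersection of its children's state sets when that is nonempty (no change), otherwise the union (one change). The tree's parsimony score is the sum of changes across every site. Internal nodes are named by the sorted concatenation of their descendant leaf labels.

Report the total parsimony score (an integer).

[col 0] BU: children B:{T}, U:{C} ∪→ {C,T}; cost 1
[col 0] BQU: children BU:{C,T}, Q:{A} ∪→ {A,C,T}; cost 1
[col 0] BQTU: children BQU:{A,C,T}, T:{A} ∩→ {A}; cost 0
[col 0] BIQTU: children BQTU:{A}, I:{C} ∪→ {A,C}; cost 1
[col 1] BU: children B:{A}, U:{A} ∩→ {A}; cost 0
[col 1] BQU: children BU:{A}, Q:{C} ∪→ {A,C}; cost 1
[col 1] BQTU: children BQU:{A,C}, T:{T} ∪→ {A,C,T}; cost 1
[col 1] BIQTU: children BQTU:{A,C,T}, I:{C} ∩→ {C}; cost 0
[col 2] BU: children B:{T}, U:{T} ∩→ {T}; cost 0
[col 2] BQU: children BU:{T}, Q:{C} ∪→ {C,T}; cost 1
[col 2] BQTU: children BQU:{C,T}, T:{A} ∪→ {A,C,T}; cost 1
[col 2] BIQTU: children BQTU:{A,C,T}, I:{T} ∩→ {T}; cost 0
per-site changes: [3, 2, 2]; total = 7

7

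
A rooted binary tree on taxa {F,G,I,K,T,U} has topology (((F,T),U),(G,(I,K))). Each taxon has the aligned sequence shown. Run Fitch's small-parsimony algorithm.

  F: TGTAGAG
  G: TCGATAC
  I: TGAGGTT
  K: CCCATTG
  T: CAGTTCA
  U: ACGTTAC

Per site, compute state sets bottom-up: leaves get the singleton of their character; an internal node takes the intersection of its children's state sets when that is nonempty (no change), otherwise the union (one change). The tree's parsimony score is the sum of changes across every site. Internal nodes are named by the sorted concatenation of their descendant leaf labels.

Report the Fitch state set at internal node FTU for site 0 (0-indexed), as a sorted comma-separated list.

A,C,T

[col 0] FT: children F:{T}, T:{C} ∪→ {C,T}; cost 1
[col 0] FTU: children FT:{C,T}, U:{A} ∪→ {A,C,T}; cost 1
[col 0] IK: children I:{T}, K:{C} ∪→ {C,T}; cost 1
[col 0] GIK: children G:{T}, IK:{C,T} ∩→ {T}; cost 0
[col 0] FGIKTU: children FTU:{A,C,T}, GIK:{T} ∩→ {T}; cost 0
[col 1] FT: children F:{G}, T:{A} ∪→ {A,G}; cost 1
[col 1] FTU: children FT:{A,G}, U:{C} ∪→ {A,C,G}; cost 1
[col 1] IK: children I:{G}, K:{C} ∪→ {C,G}; cost 1
[col 1] GIK: children G:{C}, IK:{C,G} ∩→ {C}; cost 0
[col 1] FGIKTU: children FTU:{A,C,G}, GIK:{C} ∩→ {C}; cost 0
[col 2] FT: children F:{T}, T:{G} ∪→ {G,T}; cost 1
[col 2] FTU: children FT:{G,T}, U:{G} ∩→ {G}; cost 0
[col 2] IK: children I:{A}, K:{C} ∪→ {A,C}; cost 1
[col 2] GIK: children G:{G}, IK:{A,C} ∪→ {A,C,G}; cost 1
[col 2] FGIKTU: children FTU:{G}, GIK:{A,C,G} ∩→ {G}; cost 0
[col 3] FT: children F:{A}, T:{T} ∪→ {A,T}; cost 1
[col 3] FTU: children FT:{A,T}, U:{T} ∩→ {T}; cost 0
[col 3] IK: children I:{G}, K:{A} ∪→ {A,G}; cost 1
[col 3] GIK: children G:{A}, IK:{A,G} ∩→ {A}; cost 0
[col 3] FGIKTU: children FTU:{T}, GIK:{A} ∪→ {A,T}; cost 1
[col 4] FT: children F:{G}, T:{T} ∪→ {G,T}; cost 1
[col 4] FTU: children FT:{G,T}, U:{T} ∩→ {T}; cost 0
[col 4] IK: children I:{G}, K:{T} ∪→ {G,T}; cost 1
[col 4] GIK: children G:{T}, IK:{G,T} ∩→ {T}; cost 0
[col 4] FGIKTU: children FTU:{T}, GIK:{T} ∩→ {T}; cost 0
[col 5] FT: children F:{A}, T:{C} ∪→ {A,C}; cost 1
[col 5] FTU: children FT:{A,C}, U:{A} ∩→ {A}; cost 0
[col 5] IK: children I:{T}, K:{T} ∩→ {T}; cost 0
[col 5] GIK: children G:{A}, IK:{T} ∪→ {A,T}; cost 1
[col 5] FGIKTU: children FTU:{A}, GIK:{A,T} ∩→ {A}; cost 0
[col 6] FT: children F:{G}, T:{A} ∪→ {A,G}; cost 1
[col 6] FTU: children FT:{A,G}, U:{C} ∪→ {A,C,G}; cost 1
[col 6] IK: children I:{T}, K:{G} ∪→ {G,T}; cost 1
[col 6] GIK: children G:{C}, IK:{G,T} ∪→ {C,G,T}; cost 1
[col 6] FGIKTU: children FTU:{A,C,G}, GIK:{C,G,T} ∩→ {C,G}; cost 0
per-site changes: [3, 3, 3, 3, 2, 2, 4]; total = 20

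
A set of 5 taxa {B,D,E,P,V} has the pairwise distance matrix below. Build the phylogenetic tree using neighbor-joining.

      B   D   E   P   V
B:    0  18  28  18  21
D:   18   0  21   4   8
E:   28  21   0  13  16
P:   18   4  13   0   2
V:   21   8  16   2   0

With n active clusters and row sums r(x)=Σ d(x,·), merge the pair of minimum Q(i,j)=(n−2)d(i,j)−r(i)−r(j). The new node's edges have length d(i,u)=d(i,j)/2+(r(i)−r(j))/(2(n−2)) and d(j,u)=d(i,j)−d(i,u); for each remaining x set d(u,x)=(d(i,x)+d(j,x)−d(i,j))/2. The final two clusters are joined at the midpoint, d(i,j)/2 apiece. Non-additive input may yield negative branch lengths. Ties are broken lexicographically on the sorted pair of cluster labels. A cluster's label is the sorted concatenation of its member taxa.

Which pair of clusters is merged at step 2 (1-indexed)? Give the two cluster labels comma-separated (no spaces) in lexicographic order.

step 1: merge (B,D) at d=18, Q=-82; branch lengths B→44/3, D→10/3; new cluster BD
  updated: d(BD,E)=31/2, d(BD,P)=2, d(BD,V)=11/2
step 2: merge (BD,E) at d=31/2, Q=-73/2; branch lengths BD→19/8, E→105/8; new cluster BDE
  updated: d(BDE,P)=-1/4, d(BDE,V)=3
step 3: merge (BDE,P) at d=-1/4, Q=-19/4; branch lengths BDE→3/8, P→-5/8; new cluster BDEP
  updated: d(BDEP,V)=21/8
step 4: merge (BDEP,V) at d=21/8; branch lengths BDEP→21/16, V→21/16; new cluster BDEPV
final tree: ((((B:44/3,D:10/3):19/8,E:105/8):3/8,P:-5/8):21/16,V:21/16)
total length: 287/8

BD,E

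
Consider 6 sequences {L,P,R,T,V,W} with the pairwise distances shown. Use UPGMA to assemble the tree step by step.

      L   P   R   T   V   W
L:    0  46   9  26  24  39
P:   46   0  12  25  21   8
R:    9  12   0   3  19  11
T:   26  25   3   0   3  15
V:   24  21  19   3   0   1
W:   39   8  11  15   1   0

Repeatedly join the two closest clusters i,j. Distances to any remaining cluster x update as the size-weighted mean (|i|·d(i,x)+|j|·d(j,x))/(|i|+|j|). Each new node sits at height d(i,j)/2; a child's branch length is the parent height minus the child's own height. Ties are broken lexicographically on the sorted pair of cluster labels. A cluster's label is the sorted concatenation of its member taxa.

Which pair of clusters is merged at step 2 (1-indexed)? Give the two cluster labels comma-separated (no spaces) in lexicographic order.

iteration 1: select V,W (d=1); attach at lengths (1/2, 1/2); label the merged cluster VW
  updated: d(L,VW)=63/2, d(P,VW)=29/2, d(R,VW)=15, d(T,VW)=9
iteration 2: select R,T (d=3); attach at lengths (3/2, 3/2); label the merged cluster RT
  updated: d(L,RT)=35/2, d(P,RT)=37/2, d(RT,VW)=12
iteration 3: select RT,VW (d=12); attach at lengths (9/2, 11/2); label the merged cluster RTVW
  updated: d(L,RTVW)=49/2, d(P,RTVW)=33/2
iteration 4: select P,RTVW (d=33/2); attach at lengths (33/4, 9/4); label the merged cluster PRTVW
  updated: d(L,PRTVW)=144/5
iteration 5: select L,PRTVW (d=144/5); attach at lengths (72/5, 123/20); label the merged cluster LPRTVW
final tree: (L:72/5,(P:33/4,((R:3/2,T:3/2):9/2,(V:1/2,W:1/2):11/2):9/4):123/20)
total length: 901/20

R,T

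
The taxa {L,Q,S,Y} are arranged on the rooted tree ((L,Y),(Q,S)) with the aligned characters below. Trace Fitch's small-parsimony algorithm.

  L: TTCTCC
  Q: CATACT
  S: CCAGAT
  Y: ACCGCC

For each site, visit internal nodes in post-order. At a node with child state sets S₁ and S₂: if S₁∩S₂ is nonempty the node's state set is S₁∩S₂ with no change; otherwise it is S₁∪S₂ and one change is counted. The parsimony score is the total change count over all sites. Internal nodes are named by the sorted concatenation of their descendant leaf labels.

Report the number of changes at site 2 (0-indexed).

site 0, node LY: L={T} ∪ Y={A} → {A,T} (+1)
site 0, node QS: Q={C} ∩ S={C} → {C} (+0)
site 0, node LQSY: LY={A,T} ∪ QS={C} → {A,C,T} (+1)
site 1, node LY: L={T} ∪ Y={C} → {C,T} (+1)
site 1, node QS: Q={A} ∪ S={C} → {A,C} (+1)
site 1, node LQSY: LY={C,T} ∩ QS={A,C} → {C} (+0)
site 2, node LY: L={C} ∩ Y={C} → {C} (+0)
site 2, node QS: Q={T} ∪ S={A} → {A,T} (+1)
site 2, node LQSY: LY={C} ∪ QS={A,T} → {A,C,T} (+1)
site 3, node LY: L={T} ∪ Y={G} → {G,T} (+1)
site 3, node QS: Q={A} ∪ S={G} → {A,G} (+1)
site 3, node LQSY: LY={G,T} ∩ QS={A,G} → {G} (+0)
site 4, node LY: L={C} ∩ Y={C} → {C} (+0)
site 4, node QS: Q={C} ∪ S={A} → {A,C} (+1)
site 4, node LQSY: LY={C} ∩ QS={A,C} → {C} (+0)
site 5, node LY: L={C} ∩ Y={C} → {C} (+0)
site 5, node QS: Q={T} ∩ S={T} → {T} (+0)
site 5, node LQSY: LY={C} ∪ QS={T} → {C,T} (+1)
per-site changes: [2, 2, 2, 2, 1, 1]; total = 10

2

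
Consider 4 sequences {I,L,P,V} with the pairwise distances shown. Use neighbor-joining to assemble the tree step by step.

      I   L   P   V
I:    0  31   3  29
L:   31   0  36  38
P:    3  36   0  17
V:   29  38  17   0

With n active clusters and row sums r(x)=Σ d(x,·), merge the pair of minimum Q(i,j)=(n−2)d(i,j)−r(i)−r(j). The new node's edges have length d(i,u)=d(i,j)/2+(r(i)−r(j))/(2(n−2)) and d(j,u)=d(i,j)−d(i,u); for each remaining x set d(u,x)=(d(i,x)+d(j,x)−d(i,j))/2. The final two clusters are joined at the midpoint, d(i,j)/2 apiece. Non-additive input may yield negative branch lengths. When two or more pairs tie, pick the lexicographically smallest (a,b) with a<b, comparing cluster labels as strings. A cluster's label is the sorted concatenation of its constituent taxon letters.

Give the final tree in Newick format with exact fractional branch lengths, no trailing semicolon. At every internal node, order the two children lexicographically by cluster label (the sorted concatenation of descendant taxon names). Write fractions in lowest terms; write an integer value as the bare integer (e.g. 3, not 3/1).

(((I:13/4,P:-1/4):31/4,L:97/4):55/8,V:55/8)

1. join I+P (d=3, Q=-113) ⇒ IP; edges |I|=13/4, |P|=-1/4
  updated: d(IP,L)=32, d(IP,V)=43/2
2. join IP+L (d=32, Q=-183/2) ⇒ ILP; edges |IP|=31/4, |L|=97/4
  updated: d(ILP,V)=55/4
3. join ILP+V (d=55/4) ⇒ ILPV; edges |ILP|=55/8, |V|=55/8
final tree: (((I:13/4,P:-1/4):31/4,L:97/4):55/8,V:55/8)
total length: 195/4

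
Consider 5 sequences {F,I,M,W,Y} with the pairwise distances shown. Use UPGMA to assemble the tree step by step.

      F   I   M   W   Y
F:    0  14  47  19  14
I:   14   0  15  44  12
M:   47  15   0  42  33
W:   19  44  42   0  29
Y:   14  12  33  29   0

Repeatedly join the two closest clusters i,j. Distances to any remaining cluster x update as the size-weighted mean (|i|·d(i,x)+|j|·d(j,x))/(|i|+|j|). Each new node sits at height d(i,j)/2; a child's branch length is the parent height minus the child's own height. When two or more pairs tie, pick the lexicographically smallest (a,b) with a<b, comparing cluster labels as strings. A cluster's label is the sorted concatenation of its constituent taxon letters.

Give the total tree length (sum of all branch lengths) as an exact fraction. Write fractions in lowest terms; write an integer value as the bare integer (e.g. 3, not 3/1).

751/12

iteration 1: select I,Y (d=12); attach at lengths (6, 6); label the merged cluster IY
  updated: d(F,IY)=14, d(IY,M)=24, d(IY,W)=73/2
iteration 2: select F,IY (d=14); attach at lengths (7, 1); label the merged cluster FIY
  updated: d(FIY,M)=95/3, d(FIY,W)=92/3
iteration 3: select FIY,W (d=92/3); attach at lengths (25/3, 46/3); label the merged cluster FIWY
  updated: d(FIWY,M)=137/4
iteration 4: select FIWY,M (d=137/4); attach at lengths (43/24, 137/8); label the merged cluster FIMWY
final tree: (((F:7,(I:6,Y:6):1):25/3,W:46/3):43/24,M:137/8)
total length: 751/12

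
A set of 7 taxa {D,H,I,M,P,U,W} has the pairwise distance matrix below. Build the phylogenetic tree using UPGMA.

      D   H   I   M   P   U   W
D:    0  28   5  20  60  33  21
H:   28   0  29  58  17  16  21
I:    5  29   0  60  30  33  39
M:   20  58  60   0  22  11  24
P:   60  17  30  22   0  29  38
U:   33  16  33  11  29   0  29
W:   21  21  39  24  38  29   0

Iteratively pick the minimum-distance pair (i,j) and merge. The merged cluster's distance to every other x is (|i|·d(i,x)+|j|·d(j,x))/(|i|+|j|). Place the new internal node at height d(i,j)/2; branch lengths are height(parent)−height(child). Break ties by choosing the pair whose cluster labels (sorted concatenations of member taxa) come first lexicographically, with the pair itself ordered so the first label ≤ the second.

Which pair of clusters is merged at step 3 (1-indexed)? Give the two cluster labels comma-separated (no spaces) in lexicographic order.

iteration 1: select D,I (d=5); attach at lengths (5/2, 5/2); label the merged cluster DI
  updated: d(DI,H)=57/2, d(DI,M)=40, d(DI,P)=45, d(DI,U)=33, d(DI,W)=30
iteration 2: select M,U (d=11); attach at lengths (11/2, 11/2); label the merged cluster MU
  updated: d(DI,MU)=73/2, d(H,MU)=37, d(MU,P)=51/2, d(MU,W)=53/2
iteration 3: select H,P (d=17); attach at lengths (17/2, 17/2); label the merged cluster HP
  updated: d(DI,HP)=147/4, d(HP,MU)=125/4, d(HP,W)=59/2
iteration 4: select MU,W (d=53/2); attach at lengths (31/4, 53/4); label the merged cluster MUW
  updated: d(DI,MUW)=103/3, d(HP,MUW)=92/3
iteration 5: select HP,MUW (d=92/3); attach at lengths (41/6, 25/12); label the merged cluster HMPUW
  updated: d(DI,HMPUW)=353/10
iteration 6: select DI,HMPUW (d=353/10); attach at lengths (303/20, 139/60); label the merged cluster DHIMPUW
final tree: ((D:5/2,I:5/2):303/20,((H:17/2,P:17/2):41/6,((M:11/2,U:11/2):31/4,W:53/4):25/12):139/60)
total length: 4823/60

H,P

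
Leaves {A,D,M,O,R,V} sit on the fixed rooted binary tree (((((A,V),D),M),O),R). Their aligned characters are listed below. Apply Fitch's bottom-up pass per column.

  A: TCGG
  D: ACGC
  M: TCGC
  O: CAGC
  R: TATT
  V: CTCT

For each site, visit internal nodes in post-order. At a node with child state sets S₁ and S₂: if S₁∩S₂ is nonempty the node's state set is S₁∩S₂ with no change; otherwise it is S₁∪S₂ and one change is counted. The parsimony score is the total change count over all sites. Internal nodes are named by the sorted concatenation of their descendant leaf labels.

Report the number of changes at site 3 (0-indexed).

AV@0: {T} ∪ {C} = {C,T} (union, +1)
ADV@0: {C,T} ∪ {A} = {A,C,T} (union, +1)
ADMV@0: {A,C,T} ∩ {T} = {T} (intersection, +0)
ADMOV@0: {T} ∪ {C} = {C,T} (union, +1)
ADMORV@0: {C,T} ∩ {T} = {T} (intersection, +0)
AV@1: {C} ∪ {T} = {C,T} (union, +1)
ADV@1: {C,T} ∩ {C} = {C} (intersection, +0)
ADMV@1: {C} ∩ {C} = {C} (intersection, +0)
ADMOV@1: {C} ∪ {A} = {A,C} (union, +1)
ADMORV@1: {A,C} ∩ {A} = {A} (intersection, +0)
AV@2: {G} ∪ {C} = {C,G} (union, +1)
ADV@2: {C,G} ∩ {G} = {G} (intersection, +0)
ADMV@2: {G} ∩ {G} = {G} (intersection, +0)
ADMOV@2: {G} ∩ {G} = {G} (intersection, +0)
ADMORV@2: {G} ∪ {T} = {G,T} (union, +1)
AV@3: {G} ∪ {T} = {G,T} (union, +1)
ADV@3: {G,T} ∪ {C} = {C,G,T} (union, +1)
ADMV@3: {C,G,T} ∩ {C} = {C} (intersection, +0)
ADMOV@3: {C} ∩ {C} = {C} (intersection, +0)
ADMORV@3: {C} ∪ {T} = {C,T} (union, +1)
per-site changes: [3, 2, 2, 3]; total = 10

3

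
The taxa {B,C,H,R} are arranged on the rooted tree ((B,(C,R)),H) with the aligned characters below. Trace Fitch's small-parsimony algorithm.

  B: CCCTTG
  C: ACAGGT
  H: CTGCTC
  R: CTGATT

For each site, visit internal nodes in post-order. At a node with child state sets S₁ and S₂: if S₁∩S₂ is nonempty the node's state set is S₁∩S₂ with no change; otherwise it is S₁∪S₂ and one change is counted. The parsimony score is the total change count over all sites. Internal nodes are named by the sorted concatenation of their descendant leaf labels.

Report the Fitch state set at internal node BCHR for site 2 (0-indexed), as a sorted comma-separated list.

[col 0] CR: children C:{A}, R:{C} ∪→ {A,C}; cost 1
[col 0] BCR: children B:{C}, CR:{A,C} ∩→ {C}; cost 0
[col 0] BCHR: children BCR:{C}, H:{C} ∩→ {C}; cost 0
[col 1] CR: children C:{C}, R:{T} ∪→ {C,T}; cost 1
[col 1] BCR: children B:{C}, CR:{C,T} ∩→ {C}; cost 0
[col 1] BCHR: children BCR:{C}, H:{T} ∪→ {C,T}; cost 1
[col 2] CR: children C:{A}, R:{G} ∪→ {A,G}; cost 1
[col 2] BCR: children B:{C}, CR:{A,G} ∪→ {A,C,G}; cost 1
[col 2] BCHR: children BCR:{A,C,G}, H:{G} ∩→ {G}; cost 0
[col 3] CR: children C:{G}, R:{A} ∪→ {A,G}; cost 1
[col 3] BCR: children B:{T}, CR:{A,G} ∪→ {A,G,T}; cost 1
[col 3] BCHR: children BCR:{A,G,T}, H:{C} ∪→ {A,C,G,T}; cost 1
[col 4] CR: children C:{G}, R:{T} ∪→ {G,T}; cost 1
[col 4] BCR: children B:{T}, CR:{G,T} ∩→ {T}; cost 0
[col 4] BCHR: children BCR:{T}, H:{T} ∩→ {T}; cost 0
[col 5] CR: children C:{T}, R:{T} ∩→ {T}; cost 0
[col 5] BCR: children B:{G}, CR:{T} ∪→ {G,T}; cost 1
[col 5] BCHR: children BCR:{G,T}, H:{C} ∪→ {C,G,T}; cost 1
per-site changes: [1, 2, 2, 3, 1, 2]; total = 11

G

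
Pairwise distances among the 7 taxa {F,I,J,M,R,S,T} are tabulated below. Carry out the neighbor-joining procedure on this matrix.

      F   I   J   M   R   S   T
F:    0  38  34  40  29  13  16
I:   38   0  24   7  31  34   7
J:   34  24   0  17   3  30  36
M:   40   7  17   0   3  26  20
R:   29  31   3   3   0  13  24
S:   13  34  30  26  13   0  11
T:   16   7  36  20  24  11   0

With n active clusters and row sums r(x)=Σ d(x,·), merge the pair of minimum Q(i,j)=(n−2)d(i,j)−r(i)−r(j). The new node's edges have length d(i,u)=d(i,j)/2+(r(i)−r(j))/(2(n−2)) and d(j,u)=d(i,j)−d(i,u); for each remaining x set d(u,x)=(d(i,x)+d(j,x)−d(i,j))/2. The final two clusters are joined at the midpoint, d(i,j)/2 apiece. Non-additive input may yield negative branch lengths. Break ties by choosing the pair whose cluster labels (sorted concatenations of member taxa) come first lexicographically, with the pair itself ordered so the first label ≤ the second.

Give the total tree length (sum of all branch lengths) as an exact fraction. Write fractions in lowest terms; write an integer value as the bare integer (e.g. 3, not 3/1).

1. join F+S (d=13, Q=-232) ⇒ FS; edges |F|=54/5, |S|=11/5
  updated: d(FS,I)=59/2, d(FS,J)=51/2, d(FS,M)=53/2, d(FS,R)=29/2, d(FS,T)=7
2. join FS+T (d=7, Q=-169) ⇒ FST; edges |FS|=37/8, |T|=19/8
  updated: d(FST,I)=59/4, d(FST,J)=109/4, d(FST,M)=79/4, d(FST,R)=63/4
3. join J+R (d=3, Q=-115) ⇒ JR; edges |J|=55/12, |R|=-19/12
  updated: d(FST,JR)=20, d(I,JR)=26, d(JR,M)=17/2
4. join FST+I (d=59/4, Q=-291/4) ⇒ FIST; edges |FST|=145/16, |I|=91/16
  updated: d(FIST,JR)=125/8, d(FIST,M)=6
5. join FIST+JR (d=125/8, Q=-241/8) ⇒ FIJRST; edges |FIST|=105/16, |JR|=145/16
  updated: d(FIJRST,M)=-9/16
6. join FIJRST+M (d=-9/16) ⇒ FIJMRST; edges |FIJRST|=-9/32, |M|=-9/32
final tree: (((((F:54/5,S:11/5):37/8,T:19/8):145/16,I:91/16):105/16,(J:55/12,R:-19/12):145/16):-9/32,M:-9/32)
total length: 845/16

845/16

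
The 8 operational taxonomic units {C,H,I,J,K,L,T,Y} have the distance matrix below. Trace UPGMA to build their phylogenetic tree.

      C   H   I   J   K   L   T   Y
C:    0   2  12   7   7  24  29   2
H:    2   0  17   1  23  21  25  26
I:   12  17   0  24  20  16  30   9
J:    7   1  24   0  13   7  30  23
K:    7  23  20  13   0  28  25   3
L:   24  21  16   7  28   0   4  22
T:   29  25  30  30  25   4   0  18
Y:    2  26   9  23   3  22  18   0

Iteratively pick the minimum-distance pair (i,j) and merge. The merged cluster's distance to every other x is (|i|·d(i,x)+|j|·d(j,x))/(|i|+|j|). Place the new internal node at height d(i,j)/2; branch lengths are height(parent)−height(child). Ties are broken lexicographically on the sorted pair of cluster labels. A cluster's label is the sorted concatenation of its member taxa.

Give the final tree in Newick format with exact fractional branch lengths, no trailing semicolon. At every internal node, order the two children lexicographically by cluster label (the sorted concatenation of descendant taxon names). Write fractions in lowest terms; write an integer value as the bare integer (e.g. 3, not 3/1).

1. join H+J (d=1) ⇒ HJ; edges |H|=1/2, |J|=1/2
  updated: d(C,HJ)=9/2, d(HJ,I)=41/2, d(HJ,K)=18, d(HJ,L)=14, d(HJ,T)=55/2, d(HJ,Y)=49/2
2. join C+Y (d=2) ⇒ CY; edges |C|=1, |Y|=1
  updated: d(CY,HJ)=29/2, d(CY,I)=21/2, d(CY,K)=5, d(CY,L)=23, d(CY,T)=47/2
3. join L+T (d=4) ⇒ LT; edges |L|=2, |T|=2
  updated: d(CY,LT)=93/4, d(HJ,LT)=83/4, d(I,LT)=23, d(K,LT)=53/2
4. join CY+K (d=5) ⇒ CKY; edges |CY|=3/2, |K|=5/2
  updated: d(CKY,HJ)=47/3, d(CKY,I)=41/3, d(CKY,LT)=73/3
5. join CKY+I (d=41/3) ⇒ CIKY; edges |CKY|=13/3, |I|=41/6
  updated: d(CIKY,HJ)=135/8, d(CIKY,LT)=24
6. join CIKY+HJ (d=135/8) ⇒ CHIJKY; edges |CIKY|=77/48, |HJ|=127/16
  updated: d(CHIJKY,LT)=275/12
7. join CHIJKY+LT (d=275/12) ⇒ CHIJKLTY; edges |CHIJKY|=145/48, |LT|=227/24
final tree: (((((C:1,Y:1):3/2,K:5/2):13/3,I:41/6):77/48,(H:1/2,J:1/2):127/16):145/48,(L:2,T:2):227/24)
total length: 707/16

(((((C:1,Y:1):3/2,K:5/2):13/3,I:41/6):77/48,(H:1/2,J:1/2):127/16):145/48,(L:2,T:2):227/24)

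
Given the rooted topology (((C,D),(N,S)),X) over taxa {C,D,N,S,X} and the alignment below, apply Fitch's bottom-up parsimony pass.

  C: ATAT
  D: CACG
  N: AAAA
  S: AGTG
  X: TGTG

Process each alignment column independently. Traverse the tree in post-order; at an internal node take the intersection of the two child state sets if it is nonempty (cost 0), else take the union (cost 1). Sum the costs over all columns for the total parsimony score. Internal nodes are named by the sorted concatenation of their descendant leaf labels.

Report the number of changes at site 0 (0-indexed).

site 0, node CD: C={A} ∪ D={C} → {A,C} (+1)
site 0, node NS: N={A} ∩ S={A} → {A} (+0)
site 0, node CDNS: CD={A,C} ∩ NS={A} → {A} (+0)
site 0, node CDNSX: CDNS={A} ∪ X={T} → {A,T} (+1)
site 1, node CD: C={T} ∪ D={A} → {A,T} (+1)
site 1, node NS: N={A} ∪ S={G} → {A,G} (+1)
site 1, node CDNS: CD={A,T} ∩ NS={A,G} → {A} (+0)
site 1, node CDNSX: CDNS={A} ∪ X={G} → {A,G} (+1)
site 2, node CD: C={A} ∪ D={C} → {A,C} (+1)
site 2, node NS: N={A} ∪ S={T} → {A,T} (+1)
site 2, node CDNS: CD={A,C} ∩ NS={A,T} → {A} (+0)
site 2, node CDNSX: CDNS={A} ∪ X={T} → {A,T} (+1)
site 3, node CD: C={T} ∪ D={G} → {G,T} (+1)
site 3, node NS: N={A} ∪ S={G} → {A,G} (+1)
site 3, node CDNS: CD={G,T} ∩ NS={A,G} → {G} (+0)
site 3, node CDNSX: CDNS={G} ∩ X={G} → {G} (+0)
per-site changes: [2, 3, 3, 2]; total = 10

2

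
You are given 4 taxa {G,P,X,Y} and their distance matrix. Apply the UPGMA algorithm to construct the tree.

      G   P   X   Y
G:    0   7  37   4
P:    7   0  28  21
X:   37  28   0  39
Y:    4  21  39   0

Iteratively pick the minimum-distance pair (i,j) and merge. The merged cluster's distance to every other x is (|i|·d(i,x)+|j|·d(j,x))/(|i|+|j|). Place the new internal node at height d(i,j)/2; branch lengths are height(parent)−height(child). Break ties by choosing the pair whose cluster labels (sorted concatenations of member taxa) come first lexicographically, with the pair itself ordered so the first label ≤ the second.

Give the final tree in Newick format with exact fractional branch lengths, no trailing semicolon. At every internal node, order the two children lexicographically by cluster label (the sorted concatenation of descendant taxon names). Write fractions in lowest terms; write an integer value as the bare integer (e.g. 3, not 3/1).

step 1: merge (G,Y) at d=4; branch lengths G→2, Y→2; new cluster GY
  updated: d(GY,P)=14, d(GY,X)=38
step 2: merge (GY,P) at d=14; branch lengths GY→5, P→7; new cluster GPY
  updated: d(GPY,X)=104/3
step 3: merge (GPY,X) at d=104/3; branch lengths GPY→31/3, X→52/3; new cluster GPXY
final tree: (((G:2,Y:2):5,P:7):31/3,X:52/3)
total length: 131/3

(((G:2,Y:2):5,P:7):31/3,X:52/3)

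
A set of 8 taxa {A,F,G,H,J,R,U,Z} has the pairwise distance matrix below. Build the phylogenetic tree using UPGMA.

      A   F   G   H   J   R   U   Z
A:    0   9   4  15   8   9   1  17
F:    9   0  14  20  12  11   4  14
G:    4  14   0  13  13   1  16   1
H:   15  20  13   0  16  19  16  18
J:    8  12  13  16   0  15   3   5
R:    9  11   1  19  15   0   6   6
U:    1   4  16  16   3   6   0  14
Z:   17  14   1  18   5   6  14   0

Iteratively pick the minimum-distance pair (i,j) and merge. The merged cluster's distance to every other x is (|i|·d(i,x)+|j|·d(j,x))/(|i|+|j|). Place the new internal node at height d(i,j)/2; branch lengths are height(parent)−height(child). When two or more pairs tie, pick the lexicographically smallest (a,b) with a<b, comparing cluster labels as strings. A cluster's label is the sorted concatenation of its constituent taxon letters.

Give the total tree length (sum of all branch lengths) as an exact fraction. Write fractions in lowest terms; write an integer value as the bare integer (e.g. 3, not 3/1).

2699/84

step 1: merge (A,U) at d=1; branch lengths A→1/2, U→1/2; new cluster AU
  updated: d(AU,F)=13/2, d(AU,G)=10, d(AU,H)=31/2, d(AU,J)=11/2, d(AU,R)=15/2, d(AU,Z)=31/2
step 2: merge (G,R) at d=1; branch lengths G→1/2, R→1/2; new cluster GR
  updated: d(AU,GR)=35/4, d(F,GR)=25/2, d(GR,H)=16, d(GR,J)=14, d(GR,Z)=7/2
step 3: merge (GR,Z) at d=7/2; branch lengths GR→5/4, Z→7/4; new cluster GRZ
  updated: d(AU,GRZ)=11, d(F,GRZ)=13, d(GRZ,H)=50/3, d(GRZ,J)=11
step 4: merge (AU,J) at d=11/2; branch lengths AU→9/4, J→11/4; new cluster AJU
  updated: d(AJU,F)=25/3, d(AJU,GRZ)=11, d(AJU,H)=47/3
step 5: merge (AJU,F) at d=25/3; branch lengths AJU→17/12, F→25/6; new cluster AFJU
  updated: d(AFJU,GRZ)=23/2, d(AFJU,H)=67/4
step 6: merge (AFJU,GRZ) at d=23/2; branch lengths AFJU→19/12, GRZ→4; new cluster AFGJRUZ
  updated: d(AFGJRUZ,H)=117/7
step 7: merge (AFGJRUZ,H) at d=117/7; branch lengths AFGJRUZ→73/28, H→117/14; new cluster AFGHJRUZ
final tree: (((((A:1/2,U:1/2):9/4,J:11/4):17/12,F:25/6):19/12,((G:1/2,R:1/2):5/4,Z:7/4):4):73/28,H:117/14)
total length: 2699/84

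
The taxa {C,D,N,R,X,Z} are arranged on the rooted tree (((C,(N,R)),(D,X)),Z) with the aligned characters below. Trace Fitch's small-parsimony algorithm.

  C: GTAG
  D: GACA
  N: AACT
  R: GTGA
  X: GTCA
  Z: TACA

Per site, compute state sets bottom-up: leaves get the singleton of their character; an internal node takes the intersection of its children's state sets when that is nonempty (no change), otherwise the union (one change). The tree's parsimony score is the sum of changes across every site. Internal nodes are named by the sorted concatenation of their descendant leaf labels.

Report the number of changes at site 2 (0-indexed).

NR@0: {A} ∪ {G} = {A,G} (union, +1)
CNR@0: {G} ∩ {A,G} = {G} (intersection, +0)
DX@0: {G} ∩ {G} = {G} (intersection, +0)
CDNRX@0: {G} ∩ {G} = {G} (intersection, +0)
CDNRXZ@0: {G} ∪ {T} = {G,T} (union, +1)
NR@1: {A} ∪ {T} = {A,T} (union, +1)
CNR@1: {T} ∩ {A,T} = {T} (intersection, +0)
DX@1: {A} ∪ {T} = {A,T} (union, +1)
CDNRX@1: {T} ∩ {A,T} = {T} (intersection, +0)
CDNRXZ@1: {T} ∪ {A} = {A,T} (union, +1)
NR@2: {C} ∪ {G} = {C,G} (union, +1)
CNR@2: {A} ∪ {C,G} = {A,C,G} (union, +1)
DX@2: {C} ∩ {C} = {C} (intersection, +0)
CDNRX@2: {A,C,G} ∩ {C} = {C} (intersection, +0)
CDNRXZ@2: {C} ∩ {C} = {C} (intersection, +0)
NR@3: {T} ∪ {A} = {A,T} (union, +1)
CNR@3: {G} ∪ {A,T} = {A,G,T} (union, +1)
DX@3: {A} ∩ {A} = {A} (intersection, +0)
CDNRX@3: {A,G,T} ∩ {A} = {A} (intersection, +0)
CDNRXZ@3: {A} ∩ {A} = {A} (intersection, +0)
per-site changes: [2, 3, 2, 2]; total = 9

2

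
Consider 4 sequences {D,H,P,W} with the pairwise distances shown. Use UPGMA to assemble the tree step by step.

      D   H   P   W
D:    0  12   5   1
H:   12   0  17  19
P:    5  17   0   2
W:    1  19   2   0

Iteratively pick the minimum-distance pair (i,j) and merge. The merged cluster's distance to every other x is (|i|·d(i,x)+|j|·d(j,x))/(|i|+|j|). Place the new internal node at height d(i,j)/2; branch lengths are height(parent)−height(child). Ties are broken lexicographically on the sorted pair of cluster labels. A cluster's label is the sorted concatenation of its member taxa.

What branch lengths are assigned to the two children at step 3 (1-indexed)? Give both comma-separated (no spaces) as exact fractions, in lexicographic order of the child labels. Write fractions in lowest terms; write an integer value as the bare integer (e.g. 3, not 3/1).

1. join D+W (d=1) ⇒ DW; edges |D|=1/2, |W|=1/2
  updated: d(DW,H)=31/2, d(DW,P)=7/2
2. join DW+P (d=7/2) ⇒ DPW; edges |DW|=5/4, |P|=7/4
  updated: d(DPW,H)=16
3. join DPW+H (d=16) ⇒ DHPW; edges |DPW|=25/4, |H|=8
final tree: (((D:1/2,W:1/2):5/4,P:7/4):25/4,H:8)
total length: 73/4

25/4,8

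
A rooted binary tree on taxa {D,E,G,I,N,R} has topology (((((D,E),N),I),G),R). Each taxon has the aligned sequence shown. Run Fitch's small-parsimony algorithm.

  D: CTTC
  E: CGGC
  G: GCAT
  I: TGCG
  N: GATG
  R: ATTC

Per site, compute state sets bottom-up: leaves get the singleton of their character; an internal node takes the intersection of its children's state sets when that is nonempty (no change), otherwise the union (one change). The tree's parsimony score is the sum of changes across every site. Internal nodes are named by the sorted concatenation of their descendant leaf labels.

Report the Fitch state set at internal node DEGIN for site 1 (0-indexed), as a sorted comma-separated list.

DE@0: {C} ∩ {C} = {C} (intersection, +0)
DEN@0: {C} ∪ {G} = {C,G} (union, +1)
DEIN@0: {C,G} ∪ {T} = {C,G,T} (union, +1)
DEGIN@0: {C,G,T} ∩ {G} = {G} (intersection, +0)
DEGINR@0: {G} ∪ {A} = {A,G} (union, +1)
DE@1: {T} ∪ {G} = {G,T} (union, +1)
DEN@1: {G,T} ∪ {A} = {A,G,T} (union, +1)
DEIN@1: {A,G,T} ∩ {G} = {G} (intersection, +0)
DEGIN@1: {G} ∪ {C} = {C,G} (union, +1)
DEGINR@1: {C,G} ∪ {T} = {C,G,T} (union, +1)
DE@2: {T} ∪ {G} = {G,T} (union, +1)
DEN@2: {G,T} ∩ {T} = {T} (intersection, +0)
DEIN@2: {T} ∪ {C} = {C,T} (union, +1)
DEGIN@2: {C,T} ∪ {A} = {A,C,T} (union, +1)
DEGINR@2: {A,C,T} ∩ {T} = {T} (intersection, +0)
DE@3: {C} ∩ {C} = {C} (intersection, +0)
DEN@3: {C} ∪ {G} = {C,G} (union, +1)
DEIN@3: {C,G} ∩ {G} = {G} (intersection, +0)
DEGIN@3: {G} ∪ {T} = {G,T} (union, +1)
DEGINR@3: {G,T} ∪ {C} = {C,G,T} (union, +1)
per-site changes: [3, 4, 3, 3]; total = 13

C,G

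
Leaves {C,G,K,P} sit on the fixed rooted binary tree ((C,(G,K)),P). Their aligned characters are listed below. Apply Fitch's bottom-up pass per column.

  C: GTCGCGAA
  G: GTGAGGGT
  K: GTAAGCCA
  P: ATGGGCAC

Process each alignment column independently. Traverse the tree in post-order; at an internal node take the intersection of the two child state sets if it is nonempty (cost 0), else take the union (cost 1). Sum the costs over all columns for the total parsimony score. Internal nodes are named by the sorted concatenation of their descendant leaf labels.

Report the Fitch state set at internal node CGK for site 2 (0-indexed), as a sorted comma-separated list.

A,C,G

site 0, node GK: G={G} ∩ K={G} → {G} (+0)
site 0, node CGK: C={G} ∩ GK={G} → {G} (+0)
site 0, node CGKP: CGK={G} ∪ P={A} → {A,G} (+1)
site 1, node GK: G={T} ∩ K={T} → {T} (+0)
site 1, node CGK: C={T} ∩ GK={T} → {T} (+0)
site 1, node CGKP: CGK={T} ∩ P={T} → {T} (+0)
site 2, node GK: G={G} ∪ K={A} → {A,G} (+1)
site 2, node CGK: C={C} ∪ GK={A,G} → {A,C,G} (+1)
site 2, node CGKP: CGK={A,C,G} ∩ P={G} → {G} (+0)
site 3, node GK: G={A} ∩ K={A} → {A} (+0)
site 3, node CGK: C={G} ∪ GK={A} → {A,G} (+1)
site 3, node CGKP: CGK={A,G} ∩ P={G} → {G} (+0)
site 4, node GK: G={G} ∩ K={G} → {G} (+0)
site 4, node CGK: C={C} ∪ GK={G} → {C,G} (+1)
site 4, node CGKP: CGK={C,G} ∩ P={G} → {G} (+0)
site 5, node GK: G={G} ∪ K={C} → {C,G} (+1)
site 5, node CGK: C={G} ∩ GK={C,G} → {G} (+0)
site 5, node CGKP: CGK={G} ∪ P={C} → {C,G} (+1)
site 6, node GK: G={G} ∪ K={C} → {C,G} (+1)
site 6, node CGK: C={A} ∪ GK={C,G} → {A,C,G} (+1)
site 6, node CGKP: CGK={A,C,G} ∩ P={A} → {A} (+0)
site 7, node GK: G={T} ∪ K={A} → {A,T} (+1)
site 7, node CGK: C={A} ∩ GK={A,T} → {A} (+0)
site 7, node CGKP: CGK={A} ∪ P={C} → {A,C} (+1)
per-site changes: [1, 0, 2, 1, 1, 2, 2, 2]; total = 11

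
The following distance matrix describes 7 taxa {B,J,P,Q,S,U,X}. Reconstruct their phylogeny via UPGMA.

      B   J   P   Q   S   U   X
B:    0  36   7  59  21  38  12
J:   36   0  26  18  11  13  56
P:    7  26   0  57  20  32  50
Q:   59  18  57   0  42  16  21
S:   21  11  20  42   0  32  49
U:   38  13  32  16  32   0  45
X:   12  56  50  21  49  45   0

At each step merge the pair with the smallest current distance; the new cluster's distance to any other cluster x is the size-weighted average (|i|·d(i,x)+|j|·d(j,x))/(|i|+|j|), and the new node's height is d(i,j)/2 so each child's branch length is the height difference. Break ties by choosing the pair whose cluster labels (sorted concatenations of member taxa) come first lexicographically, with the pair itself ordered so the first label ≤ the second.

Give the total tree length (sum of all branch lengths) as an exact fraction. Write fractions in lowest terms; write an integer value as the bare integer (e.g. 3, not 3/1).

2029/24

step 1: merge (B,P) at d=7; branch lengths B→7/2, P→7/2; new cluster BP
  updated: d(BP,J)=31, d(BP,Q)=58, d(BP,S)=41/2, d(BP,U)=35, d(BP,X)=31
step 2: merge (J,S) at d=11; branch lengths J→11/2, S→11/2; new cluster JS
  updated: d(BP,JS)=103/4, d(JS,Q)=30, d(JS,U)=45/2, d(JS,X)=105/2
step 3: merge (Q,U) at d=16; branch lengths Q→8, U→8; new cluster QU
  updated: d(BP,QU)=93/2, d(JS,QU)=105/4, d(QU,X)=33
step 4: merge (BP,JS) at d=103/4; branch lengths BP→75/8, JS→59/8; new cluster BJPS
  updated: d(BJPS,QU)=291/8, d(BJPS,X)=167/4
step 5: merge (QU,X) at d=33; branch lengths QU→17/2, X→33/2; new cluster QUX
  updated: d(BJPS,QUX)=229/6
step 6: merge (BJPS,QUX) at d=229/6; branch lengths BJPS→149/24, QUX→31/12; new cluster BJPQSUX
final tree: (((B:7/2,P:7/2):75/8,(J:11/2,S:11/2):59/8):149/24,((Q:8,U:8):17/2,X:33/2):31/12)
total length: 2029/24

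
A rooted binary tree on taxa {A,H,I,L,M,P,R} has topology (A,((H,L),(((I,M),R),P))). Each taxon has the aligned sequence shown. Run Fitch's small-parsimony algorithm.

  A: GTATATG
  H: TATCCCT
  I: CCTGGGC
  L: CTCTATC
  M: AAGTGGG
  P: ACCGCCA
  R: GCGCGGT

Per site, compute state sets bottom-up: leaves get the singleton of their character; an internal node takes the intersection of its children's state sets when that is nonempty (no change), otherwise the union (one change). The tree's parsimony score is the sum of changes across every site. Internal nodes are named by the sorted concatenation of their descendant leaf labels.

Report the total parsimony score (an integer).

27

[col 0] HL: children H:{T}, L:{C} ∪→ {C,T}; cost 1
[col 0] IM: children I:{C}, M:{A} ∪→ {A,C}; cost 1
[col 0] IMR: children IM:{A,C}, R:{G} ∪→ {A,C,G}; cost 1
[col 0] IMPR: children IMR:{A,C,G}, P:{A} ∩→ {A}; cost 0
[col 0] HILMPR: children HL:{C,T}, IMPR:{A} ∪→ {A,C,T}; cost 1
[col 0] AHILMPR: children A:{G}, HILMPR:{A,C,T} ∪→ {A,C,G,T}; cost 1
[col 1] HL: children H:{A}, L:{T} ∪→ {A,T}; cost 1
[col 1] IM: children I:{C}, M:{A} ∪→ {A,C}; cost 1
[col 1] IMR: children IM:{A,C}, R:{C} ∩→ {C}; cost 0
[col 1] IMPR: children IMR:{C}, P:{C} ∩→ {C}; cost 0
[col 1] HILMPR: children HL:{A,T}, IMPR:{C} ∪→ {A,C,T}; cost 1
[col 1] AHILMPR: children A:{T}, HILMPR:{A,C,T} ∩→ {T}; cost 0
[col 2] HL: children H:{T}, L:{C} ∪→ {C,T}; cost 1
[col 2] IM: children I:{T}, M:{G} ∪→ {G,T}; cost 1
[col 2] IMR: children IM:{G,T}, R:{G} ∩→ {G}; cost 0
[col 2] IMPR: children IMR:{G}, P:{C} ∪→ {C,G}; cost 1
[col 2] HILMPR: children HL:{C,T}, IMPR:{C,G} ∩→ {C}; cost 0
[col 2] AHILMPR: children A:{A}, HILMPR:{C} ∪→ {A,C}; cost 1
[col 3] HL: children H:{C}, L:{T} ∪→ {C,T}; cost 1
[col 3] IM: children I:{G}, M:{T} ∪→ {G,T}; cost 1
[col 3] IMR: children IM:{G,T}, R:{C} ∪→ {C,G,T}; cost 1
[col 3] IMPR: children IMR:{C,G,T}, P:{G} ∩→ {G}; cost 0
[col 3] HILMPR: children HL:{C,T}, IMPR:{G} ∪→ {C,G,T}; cost 1
[col 3] AHILMPR: children A:{T}, HILMPR:{C,G,T} ∩→ {T}; cost 0
[col 4] HL: children H:{C}, L:{A} ∪→ {A,C}; cost 1
[col 4] IM: children I:{G}, M:{G} ∩→ {G}; cost 0
[col 4] IMR: children IM:{G}, R:{G} ∩→ {G}; cost 0
[col 4] IMPR: children IMR:{G}, P:{C} ∪→ {C,G}; cost 1
[col 4] HILMPR: children HL:{A,C}, IMPR:{C,G} ∩→ {C}; cost 0
[col 4] AHILMPR: children A:{A}, HILMPR:{C} ∪→ {A,C}; cost 1
[col 5] HL: children H:{C}, L:{T} ∪→ {C,T}; cost 1
[col 5] IM: children I:{G}, M:{G} ∩→ {G}; cost 0
[col 5] IMR: children IM:{G}, R:{G} ∩→ {G}; cost 0
[col 5] IMPR: children IMR:{G}, P:{C} ∪→ {C,G}; cost 1
[col 5] HILMPR: children HL:{C,T}, IMPR:{C,G} ∩→ {C}; cost 0
[col 5] AHILMPR: children A:{T}, HILMPR:{C} ∪→ {C,T}; cost 1
[col 6] HL: children H:{T}, L:{C} ∪→ {C,T}; cost 1
[col 6] IM: children I:{C}, M:{G} ∪→ {C,G}; cost 1
[col 6] IMR: children IM:{C,G}, R:{T} ∪→ {C,G,T}; cost 1
[col 6] IMPR: children IMR:{C,G,T}, P:{A} ∪→ {A,C,G,T}; cost 1
[col 6] HILMPR: children HL:{C,T}, IMPR:{A,C,G,T} ∩→ {C,T}; cost 0
[col 6] AHILMPR: children A:{G}, HILMPR:{C,T} ∪→ {C,G,T}; cost 1
per-site changes: [5, 3, 4, 4, 3, 3, 5]; total = 27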